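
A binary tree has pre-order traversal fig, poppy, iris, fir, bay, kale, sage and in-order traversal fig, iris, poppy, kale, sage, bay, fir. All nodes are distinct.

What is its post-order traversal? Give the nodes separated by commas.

iris, sage, kale, bay, fir, poppy, fig

The first element of pre-order is the root; it splits in-order into left and right subtrees.
Root fig: left subtree has 0 nodes { }, right has 6 {iris, poppy, kale, sage, bay, fir}.
  Root poppy: left subtree has 1 node {iris}, right has 4 {kale, sage, bay, fir}.
    Root fir: left subtree has 3 nodes {kale, sage, bay}, right has 0 { }.
      Root bay: left subtree has 2 nodes {kale, sage}, right has 0 { }.
        Root kale: left subtree has 0 nodes { }, right has 1 {sage}.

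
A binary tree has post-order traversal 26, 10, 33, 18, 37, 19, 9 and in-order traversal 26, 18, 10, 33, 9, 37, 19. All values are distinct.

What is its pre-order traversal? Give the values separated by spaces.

The last element of post-order is the root; it splits in-order into left and right subtrees.
Root 9: left subtree has 4 nodes {26, 18, 10, 33}, right has 2 {37, 19}.
  Root 18: left subtree has 1 node {26}, right has 2 {10, 33}.
    Root 33: left subtree has 1 node {10}, right has 0 { }.
  Root 19: left subtree has 1 node {37}, right has 0 { }.

9 18 26 33 10 19 37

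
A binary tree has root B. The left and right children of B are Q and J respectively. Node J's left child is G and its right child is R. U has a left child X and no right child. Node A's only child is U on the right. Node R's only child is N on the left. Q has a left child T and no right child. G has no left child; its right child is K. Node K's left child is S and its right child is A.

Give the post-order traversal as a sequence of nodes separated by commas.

T, Q, S, X, U, A, K, G, N, R, J, B

Post-order visits the left subtree, then the right subtree, then the node.
At B: go left to Q.
  At Q: go left to T.
    T is a leaf — visit T.
  At Q: no right child.
  Visit Q.
At B: go right to J.
  At J: go left to G.
    At G: no left child.
    At G: go right to K.
      At K: go left to S.
        S is a leaf — visit S.
      At K: go right to A.
        At A: no left child.
        At A: go right to U.
          At U: go left to X.
            X is a leaf — visit X.
          At U: no right child.
          Visit U.
        Visit A.
      Visit K.
    Visit G.
  At J: go right to R.
    At R: go left to N.
      N is a leaf — visit N.
    At R: no right child.
    Visit R.
  Visit J.
Visit B.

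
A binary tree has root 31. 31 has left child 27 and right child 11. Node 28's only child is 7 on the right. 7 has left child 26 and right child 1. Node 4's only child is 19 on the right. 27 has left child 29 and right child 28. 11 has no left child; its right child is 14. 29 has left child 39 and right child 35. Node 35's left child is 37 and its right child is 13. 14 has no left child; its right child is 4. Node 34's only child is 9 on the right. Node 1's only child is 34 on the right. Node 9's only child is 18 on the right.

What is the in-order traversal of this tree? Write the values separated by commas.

39, 29, 37, 35, 13, 27, 28, 26, 7, 1, 34, 9, 18, 31, 11, 14, 4, 19

In-order visits the left subtree, then the node, then the right subtree.
At 31: go left to 27.
  At 27: go left to 29.
    At 29: go left to 39.
      39 is a leaf — visit 39.
    Visit 29.
    At 29: go right to 35.
      At 35: go left to 37.
        37 is a leaf — visit 37.
      Visit 35.
      At 35: go right to 13.
        13 is a leaf — visit 13.
  Visit 27.
  At 27: go right to 28.
    At 28: no left child.
    Visit 28.
    At 28: go right to 7.
      At 7: go left to 26.
        26 is a leaf — visit 26.
      Visit 7.
      At 7: go right to 1.
        At 1: no left child.
        Visit 1.
        At 1: go right to 34.
          At 34: no left child.
          Visit 34.
          At 34: go right to 9.
            At 9: no left child.
            Visit 9.
            At 9: go right to 18.
              18 is a leaf — visit 18.
Visit 31.
At 31: go right to 11.
  At 11: no left child.
  Visit 11.
  At 11: go right to 14.
    At 14: no left child.
    Visit 14.
    At 14: go right to 4.
      At 4: no left child.
      Visit 4.
      At 4: go right to 19.
        19 is a leaf — visit 19.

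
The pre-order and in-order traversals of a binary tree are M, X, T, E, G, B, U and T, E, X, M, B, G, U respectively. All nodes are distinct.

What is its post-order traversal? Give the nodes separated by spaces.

The first element of pre-order is the root; it splits in-order into left and right subtrees.
Root M: left subtree has 3 nodes {T, E, X}, right has 3 {B, G, U}.
  Root X: left subtree has 2 nodes {T, E}, right has 0 { }.
    Root T: left subtree has 0 nodes { }, right has 1 {E}.
  Root G: left subtree has 1 node {B}, right has 1 {U}.

E T X B U G M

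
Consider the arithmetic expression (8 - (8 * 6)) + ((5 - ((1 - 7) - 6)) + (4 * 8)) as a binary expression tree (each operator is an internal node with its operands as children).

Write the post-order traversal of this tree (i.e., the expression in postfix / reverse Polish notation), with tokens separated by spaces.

Post-order on an expression tree gives postfix notation: for each operator, emit left operand, right operand, then the operator.

8 8 6 * - 5 1 7 - 6 - - 4 8 * + +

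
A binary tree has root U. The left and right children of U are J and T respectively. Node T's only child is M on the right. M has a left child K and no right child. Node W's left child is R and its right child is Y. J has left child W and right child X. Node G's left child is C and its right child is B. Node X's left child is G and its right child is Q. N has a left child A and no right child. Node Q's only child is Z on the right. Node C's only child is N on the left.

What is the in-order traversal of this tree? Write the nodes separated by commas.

R, W, Y, J, A, N, C, G, B, X, Q, Z, U, T, K, M

In-order visits the left subtree, then the node, then the right subtree.
At U: go left to J.
  At J: go left to W.
    At W: go left to R.
      R is a leaf — visit R.
    Visit W.
    At W: go right to Y.
      Y is a leaf — visit Y.
  Visit J.
  At J: go right to X.
    At X: go left to G.
      At G: go left to C.
        At C: go left to N.
          At N: go left to A.
            A is a leaf — visit A.
          Visit N.
          At N: no right child.
        Visit C.
        At C: no right child.
      Visit G.
      At G: go right to B.
        B is a leaf — visit B.
    Visit X.
    At X: go right to Q.
      At Q: no left child.
      Visit Q.
      At Q: go right to Z.
        Z is a leaf — visit Z.
Visit U.
At U: go right to T.
  At T: no left child.
  Visit T.
  At T: go right to M.
    At M: go left to K.
      K is a leaf — visit K.
    Visit M.
    At M: no right child.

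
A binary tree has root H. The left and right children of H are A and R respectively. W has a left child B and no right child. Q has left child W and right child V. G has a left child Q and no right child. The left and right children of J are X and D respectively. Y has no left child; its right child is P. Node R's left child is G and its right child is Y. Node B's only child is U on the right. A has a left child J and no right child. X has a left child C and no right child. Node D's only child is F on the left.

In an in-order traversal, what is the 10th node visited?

W

In-order visits the left subtree, then the node, then the right subtree.
At H: go left to A.
  At A: go left to J.
    At J: go left to X.
      At X: go left to C.
        C is a leaf — visit C.
      Visit X.
      At X: no right child.
    Visit J.
    At J: go right to D.
      At D: go left to F.
        F is a leaf — visit F.
      Visit D.
      At D: no right child.
  Visit A.
  At A: no right child.
Visit H.
At H: go right to R.
  At R: go left to G.
    At G: go left to Q.
      At Q: go left to W.
        At W: go left to B.
          At B: no left child.
          Visit B.
          At B: go right to U.
            U is a leaf — visit U.
        Visit W.
        At W: no right child.
      Visit Q.
      At Q: go right to V.
        V is a leaf — visit V.
    Visit G.
    At G: no right child.
  Visit R.
  At R: go right to Y.
    At Y: no left child.
    Visit Y.
    At Y: go right to P.
      P is a leaf — visit P.
Full in-order sequence: C, X, J, F, D, A, H, B, U, W, Q, V, G, R, Y, P.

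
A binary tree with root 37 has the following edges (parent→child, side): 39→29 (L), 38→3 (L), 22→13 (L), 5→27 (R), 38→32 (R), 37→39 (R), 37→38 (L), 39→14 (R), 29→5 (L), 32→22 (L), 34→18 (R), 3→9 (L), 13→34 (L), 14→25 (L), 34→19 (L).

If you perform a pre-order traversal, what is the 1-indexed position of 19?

Pre-order visits the node, then its left subtree, then its right subtree.
Visit 37.
At 37: go left to 38.
  Visit 38.
  At 38: go left to 3.
    Visit 3.
    At 3: go left to 9.
      9 is a leaf — visit 9.
    At 3: no right child.
  At 38: go right to 32.
    Visit 32.
    At 32: go left to 22.
      Visit 22.
      At 22: go left to 13.
        Visit 13.
        At 13: go left to 34.
          Visit 34.
          At 34: go left to 19.
            19 is a leaf — visit 19.
          At 34: go right to 18.
            18 is a leaf — visit 18.
        At 13: no right child.
      At 22: no right child.
    At 32: no right child.
At 37: go right to 39.
  Visit 39.
  At 39: go left to 29.
    Visit 29.
    At 29: go left to 5.
      Visit 5.
      At 5: no left child.
      At 5: go right to 27.
        27 is a leaf — visit 27.
    At 29: no right child.
  At 39: go right to 14.
    Visit 14.
    At 14: go left to 25.
      25 is a leaf — visit 25.
    At 14: no right child.
Full pre-order sequence: 37, 38, 3, 9, 32, 22, 13, 34, 19, 18, 39, 29, 5, 27, 14, 25.

9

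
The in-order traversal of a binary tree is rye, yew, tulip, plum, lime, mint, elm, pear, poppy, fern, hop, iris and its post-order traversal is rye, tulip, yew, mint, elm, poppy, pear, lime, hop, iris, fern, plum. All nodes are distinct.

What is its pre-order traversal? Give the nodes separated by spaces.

plum yew rye tulip fern lime pear elm mint poppy iris hop

The last element of post-order is the root; it splits in-order into left and right subtrees.
Root plum: left subtree has 3 nodes {rye, yew, tulip}, right has 8 {lime, mint, elm, pear, poppy, fern, hop, iris}.
  Root yew: left subtree has 1 node {rye}, right has 1 {tulip}.
  Root fern: left subtree has 5 nodes {lime, mint, elm, pear, poppy}, right has 2 {hop, iris}.
    Root lime: left subtree has 0 nodes { }, right has 4 {mint, elm, pear, poppy}.
      Root pear: left subtree has 2 nodes {mint, elm}, right has 1 {poppy}.
        Root elm: left subtree has 1 node {mint}, right has 0 { }.
    Root iris: left subtree has 1 node {hop}, right has 0 { }.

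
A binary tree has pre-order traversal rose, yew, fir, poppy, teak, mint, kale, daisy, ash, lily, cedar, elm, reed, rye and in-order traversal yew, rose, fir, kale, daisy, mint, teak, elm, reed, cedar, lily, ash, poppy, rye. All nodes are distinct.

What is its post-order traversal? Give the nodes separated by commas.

The first element of pre-order is the root; it splits in-order into left and right subtrees.
Root rose: left subtree has 1 node {yew}, right has 12 {fir, kale, daisy, mint, teak, elm, reed, cedar, lily, ash, poppy, rye}.
  Root fir: left subtree has 0 nodes { }, right has 11 {kale, daisy, mint, teak, elm, reed, cedar, lily, ash, poppy, rye}.
    Root poppy: left subtree has 9 nodes {kale, daisy, mint, teak, elm, reed, cedar, lily, ash}, right has 1 {rye}.
      Root teak: left subtree has 3 nodes {kale, daisy, mint}, right has 5 {elm, reed, cedar, lily, ash}.
        Root mint: left subtree has 2 nodes {kale, daisy}, right has 0 { }.
          Root kale: left subtree has 0 nodes { }, right has 1 {daisy}.
        Root ash: left subtree has 4 nodes {elm, reed, cedar, lily}, right has 0 { }.
          Root lily: left subtree has 3 nodes {elm, reed, cedar}, right has 0 { }.
            Root cedar: left subtree has 2 nodes {elm, reed}, right has 0 { }.
              Root elm: left subtree has 0 nodes { }, right has 1 {reed}.

yew, daisy, kale, mint, reed, elm, cedar, lily, ash, teak, rye, poppy, fir, rose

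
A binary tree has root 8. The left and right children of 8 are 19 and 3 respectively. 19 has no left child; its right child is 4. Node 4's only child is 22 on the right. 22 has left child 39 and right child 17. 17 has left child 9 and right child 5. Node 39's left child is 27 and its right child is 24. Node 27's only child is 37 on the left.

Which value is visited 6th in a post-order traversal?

Post-order visits the left subtree, then the right subtree, then the node.
At 8: go left to 19.
  At 19: no left child.
  At 19: go right to 4.
    At 4: no left child.
    At 4: go right to 22.
      At 22: go left to 39.
        At 39: go left to 27.
          At 27: go left to 37.
            37 is a leaf — visit 37.
          At 27: no right child.
          Visit 27.
        At 39: go right to 24.
          24 is a leaf — visit 24.
        Visit 39.
      At 22: go right to 17.
        At 17: go left to 9.
          9 is a leaf — visit 9.
        At 17: go right to 5.
          5 is a leaf — visit 5.
        Visit 17.
      Visit 22.
    Visit 4.
  Visit 19.
At 8: go right to 3.
  3 is a leaf — visit 3.
Visit 8.
Full post-order sequence: 37, 27, 24, 39, 9, 5, 17, 22, 4, 19, 3, 8.

5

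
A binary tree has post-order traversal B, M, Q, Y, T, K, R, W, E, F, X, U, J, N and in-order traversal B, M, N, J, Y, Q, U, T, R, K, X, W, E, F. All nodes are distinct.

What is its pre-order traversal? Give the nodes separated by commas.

The last element of post-order is the root; it splits in-order into left and right subtrees.
Root N: left subtree has 2 nodes {B, M}, right has 11 {J, Y, Q, U, T, R, K, X, W, E, F}.
  Root M: left subtree has 1 node {B}, right has 0 { }.
  Root J: left subtree has 0 nodes { }, right has 10 {Y, Q, U, T, R, K, X, W, E, F}.
    Root U: left subtree has 2 nodes {Y, Q}, right has 7 {T, R, K, X, W, E, F}.
      Root Y: left subtree has 0 nodes { }, right has 1 {Q}.
      Root X: left subtree has 3 nodes {T, R, K}, right has 3 {W, E, F}.
        Root R: left subtree has 1 node {T}, right has 1 {K}.
        Root F: left subtree has 2 nodes {W, E}, right has 0 { }.
          Root E: left subtree has 1 node {W}, right has 0 { }.

N, M, B, J, U, Y, Q, X, R, T, K, F, E, W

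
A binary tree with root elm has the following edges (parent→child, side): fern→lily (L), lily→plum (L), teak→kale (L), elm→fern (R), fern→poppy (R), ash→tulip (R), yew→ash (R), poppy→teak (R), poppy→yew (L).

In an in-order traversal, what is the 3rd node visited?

In-order visits the left subtree, then the node, then the right subtree.
At elm: no left child.
Visit elm.
At elm: go right to fern.
  At fern: go left to lily.
    At lily: go left to plum.
      plum is a leaf — visit plum.
    Visit lily.
    At lily: no right child.
  Visit fern.
  At fern: go right to poppy.
    At poppy: go left to yew.
      At yew: no left child.
      Visit yew.
      At yew: go right to ash.
        At ash: no left child.
        Visit ash.
        At ash: go right to tulip.
          tulip is a leaf — visit tulip.
    Visit poppy.
    At poppy: go right to teak.
      At teak: go left to kale.
        kale is a leaf — visit kale.
      Visit teak.
      At teak: no right child.
Full in-order sequence: elm, plum, lily, fern, yew, ash, tulip, poppy, kale, teak.

lily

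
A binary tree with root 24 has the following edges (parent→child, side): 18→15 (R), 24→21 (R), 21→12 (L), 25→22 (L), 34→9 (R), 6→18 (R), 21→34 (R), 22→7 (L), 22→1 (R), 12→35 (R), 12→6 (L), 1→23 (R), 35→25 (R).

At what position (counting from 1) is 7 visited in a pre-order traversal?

Pre-order visits the node, then its left subtree, then its right subtree.
Visit 24.
At 24: no left child.
At 24: go right to 21.
  Visit 21.
  At 21: go left to 12.
    Visit 12.
    At 12: go left to 6.
      Visit 6.
      At 6: no left child.
      At 6: go right to 18.
        Visit 18.
        At 18: no left child.
        At 18: go right to 15.
          15 is a leaf — visit 15.
    At 12: go right to 35.
      Visit 35.
      At 35: no left child.
      At 35: go right to 25.
        Visit 25.
        At 25: go left to 22.
          Visit 22.
          At 22: go left to 7.
            7 is a leaf — visit 7.
          At 22: go right to 1.
            Visit 1.
            At 1: no left child.
            At 1: go right to 23.
              23 is a leaf — visit 23.
        At 25: no right child.
  At 21: go right to 34.
    Visit 34.
    At 34: no left child.
    At 34: go right to 9.
      9 is a leaf — visit 9.
Full pre-order sequence: 24, 21, 12, 6, 18, 15, 35, 25, 22, 7, 1, 23, 34, 9.

10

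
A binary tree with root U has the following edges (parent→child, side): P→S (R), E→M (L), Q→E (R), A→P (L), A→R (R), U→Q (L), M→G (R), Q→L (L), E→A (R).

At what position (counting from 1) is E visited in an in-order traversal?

In-order visits the left subtree, then the node, then the right subtree.
At U: go left to Q.
  At Q: go left to L.
    L is a leaf — visit L.
  Visit Q.
  At Q: go right to E.
    At E: go left to M.
      At M: no left child.
      Visit M.
      At M: go right to G.
        G is a leaf — visit G.
    Visit E.
    At E: go right to A.
      At A: go left to P.
        At P: no left child.
        Visit P.
        At P: go right to S.
          S is a leaf — visit S.
      Visit A.
      At A: go right to R.
        R is a leaf — visit R.
Visit U.
At U: no right child.
Full in-order sequence: L, Q, M, G, E, P, S, A, R, U.

5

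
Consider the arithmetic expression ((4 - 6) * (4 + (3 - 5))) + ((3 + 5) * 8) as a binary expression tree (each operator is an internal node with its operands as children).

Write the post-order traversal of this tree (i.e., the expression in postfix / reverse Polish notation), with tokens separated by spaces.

Post-order on an expression tree gives postfix notation: for each operator, emit left operand, right operand, then the operator.

4 6 - 4 3 5 - + * 3 5 + 8 * +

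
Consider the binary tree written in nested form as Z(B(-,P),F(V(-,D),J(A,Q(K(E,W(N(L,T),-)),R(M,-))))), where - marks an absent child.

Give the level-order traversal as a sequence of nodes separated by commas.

Z, B, F, P, V, J, D, A, Q, K, R, E, W, M, N, L, T

Level-order visits nodes level by level from the root, left to right within each level.
Level 0: Z
Level 1: B, F
Level 2: P, V, J
Level 3: D, A, Q
Level 4: K, R
Level 5: E, W, M
Level 6: N
Level 7: L, T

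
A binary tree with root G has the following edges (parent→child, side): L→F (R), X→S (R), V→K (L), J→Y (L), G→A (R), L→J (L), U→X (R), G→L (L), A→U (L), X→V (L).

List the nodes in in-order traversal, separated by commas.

In-order visits the left subtree, then the node, then the right subtree.
At G: go left to L.
  At L: go left to J.
    At J: go left to Y.
      Y is a leaf — visit Y.
    Visit J.
    At J: no right child.
  Visit L.
  At L: go right to F.
    F is a leaf — visit F.
Visit G.
At G: go right to A.
  At A: go left to U.
    At U: no left child.
    Visit U.
    At U: go right to X.
      At X: go left to V.
        At V: go left to K.
          K is a leaf — visit K.
        Visit V.
        At V: no right child.
      Visit X.
      At X: go right to S.
        S is a leaf — visit S.
  Visit A.
  At A: no right child.

Y, J, L, F, G, U, K, V, X, S, A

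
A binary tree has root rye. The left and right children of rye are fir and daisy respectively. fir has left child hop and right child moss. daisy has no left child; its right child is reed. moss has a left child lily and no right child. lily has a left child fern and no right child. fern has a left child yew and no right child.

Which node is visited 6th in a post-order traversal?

Post-order visits the left subtree, then the right subtree, then the node.
At rye: go left to fir.
  At fir: go left to hop.
    hop is a leaf — visit hop.
  At fir: go right to moss.
    At moss: go left to lily.
      At lily: go left to fern.
        At fern: go left to yew.
          yew is a leaf — visit yew.
        At fern: no right child.
        Visit fern.
      At lily: no right child.
      Visit lily.
    At moss: no right child.
    Visit moss.
  Visit fir.
At rye: go right to daisy.
  At daisy: no left child.
  At daisy: go right to reed.
    reed is a leaf — visit reed.
  Visit daisy.
Visit rye.
Full post-order sequence: hop, yew, fern, lily, moss, fir, reed, daisy, rye.

fir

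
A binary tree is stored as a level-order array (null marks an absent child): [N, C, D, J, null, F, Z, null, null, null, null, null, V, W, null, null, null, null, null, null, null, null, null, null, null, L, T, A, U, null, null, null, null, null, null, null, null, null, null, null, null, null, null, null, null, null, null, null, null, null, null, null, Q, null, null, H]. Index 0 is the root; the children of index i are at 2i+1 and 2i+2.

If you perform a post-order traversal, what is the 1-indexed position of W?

Post-order visits the left subtree, then the right subtree, then the node.
At N: go left to C.
  At C: go left to J.
    J is a leaf — visit J.
  At C: no right child.
  Visit C.
At N: go right to D.
  At D: go left to F.
    At F: no left child.
    At F: go right to V.
      At V: go left to L.
        At L: no left child.
        At L: go right to Q.
          Q is a leaf — visit Q.
        Visit L.
      At V: go right to T.
        T is a leaf — visit T.
      Visit V.
    Visit F.
  At D: go right to Z.
    At Z: go left to W.
      At W: go left to A.
        At A: go left to H.
          H is a leaf — visit H.
        At A: no right child.
        Visit A.
      At W: go right to U.
        U is a leaf — visit U.
      Visit W.
    At Z: no right child.
    Visit Z.
  Visit D.
Visit N.
Full post-order sequence: J, C, Q, L, T, V, F, H, A, U, W, Z, D, N.

11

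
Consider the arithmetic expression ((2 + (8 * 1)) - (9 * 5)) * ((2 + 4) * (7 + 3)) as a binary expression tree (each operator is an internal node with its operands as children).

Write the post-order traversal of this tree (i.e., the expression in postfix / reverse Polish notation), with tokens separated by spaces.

2 8 1 * + 9 5 * - 2 4 + 7 3 + * *

Post-order on an expression tree gives postfix notation: for each operator, emit left operand, right operand, then the operator.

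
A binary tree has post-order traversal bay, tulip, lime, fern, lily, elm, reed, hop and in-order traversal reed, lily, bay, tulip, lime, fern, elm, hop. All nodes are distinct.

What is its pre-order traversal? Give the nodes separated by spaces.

The last element of post-order is the root; it splits in-order into left and right subtrees.
Root hop: left subtree has 7 nodes {reed, lily, bay, tulip, lime, fern, elm}, right has 0 { }.
  Root reed: left subtree has 0 nodes { }, right has 6 {lily, bay, tulip, lime, fern, elm}.
    Root elm: left subtree has 5 nodes {lily, bay, tulip, lime, fern}, right has 0 { }.
      Root lily: left subtree has 0 nodes { }, right has 4 {bay, tulip, lime, fern}.
        Root fern: left subtree has 3 nodes {bay, tulip, lime}, right has 0 { }.
          Root lime: left subtree has 2 nodes {bay, tulip}, right has 0 { }.
            Root tulip: left subtree has 1 node {bay}, right has 0 { }.

hop reed elm lily fern lime tulip bay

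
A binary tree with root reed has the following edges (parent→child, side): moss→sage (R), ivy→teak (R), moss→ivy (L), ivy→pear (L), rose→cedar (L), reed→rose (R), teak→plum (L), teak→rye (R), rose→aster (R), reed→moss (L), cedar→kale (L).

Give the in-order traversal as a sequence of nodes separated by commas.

In-order visits the left subtree, then the node, then the right subtree.
At reed: go left to moss.
  At moss: go left to ivy.
    At ivy: go left to pear.
      pear is a leaf — visit pear.
    Visit ivy.
    At ivy: go right to teak.
      At teak: go left to plum.
        plum is a leaf — visit plum.
      Visit teak.
      At teak: go right to rye.
        rye is a leaf — visit rye.
  Visit moss.
  At moss: go right to sage.
    sage is a leaf — visit sage.
Visit reed.
At reed: go right to rose.
  At rose: go left to cedar.
    At cedar: go left to kale.
      kale is a leaf — visit kale.
    Visit cedar.
    At cedar: no right child.
  Visit rose.
  At rose: go right to aster.
    aster is a leaf — visit aster.

pear, ivy, plum, teak, rye, moss, sage, reed, kale, cedar, rose, aster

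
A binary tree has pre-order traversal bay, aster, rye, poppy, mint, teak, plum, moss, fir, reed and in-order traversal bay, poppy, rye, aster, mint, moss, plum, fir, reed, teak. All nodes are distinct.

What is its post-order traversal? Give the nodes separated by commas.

poppy, rye, moss, reed, fir, plum, teak, mint, aster, bay

The first element of pre-order is the root; it splits in-order into left and right subtrees.
Root bay: left subtree has 0 nodes { }, right has 9 {poppy, rye, aster, mint, moss, plum, fir, reed, teak}.
  Root aster: left subtree has 2 nodes {poppy, rye}, right has 6 {mint, moss, plum, fir, reed, teak}.
    Root rye: left subtree has 1 node {poppy}, right has 0 { }.
    Root mint: left subtree has 0 nodes { }, right has 5 {moss, plum, fir, reed, teak}.
      Root teak: left subtree has 4 nodes {moss, plum, fir, reed}, right has 0 { }.
        Root plum: left subtree has 1 node {moss}, right has 2 {fir, reed}.
          Root fir: left subtree has 0 nodes { }, right has 1 {reed}.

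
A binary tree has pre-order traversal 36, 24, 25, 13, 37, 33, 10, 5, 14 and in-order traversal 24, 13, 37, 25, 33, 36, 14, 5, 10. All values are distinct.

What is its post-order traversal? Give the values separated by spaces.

37 13 33 25 24 14 5 10 36

The first element of pre-order is the root; it splits in-order into left and right subtrees.
Root 36: left subtree has 5 nodes {24, 13, 37, 25, 33}, right has 3 {14, 5, 10}.
  Root 24: left subtree has 0 nodes { }, right has 4 {13, 37, 25, 33}.
    Root 25: left subtree has 2 nodes {13, 37}, right has 1 {33}.
      Root 13: left subtree has 0 nodes { }, right has 1 {37}.
  Root 10: left subtree has 2 nodes {14, 5}, right has 0 { }.
    Root 5: left subtree has 1 node {14}, right has 0 { }.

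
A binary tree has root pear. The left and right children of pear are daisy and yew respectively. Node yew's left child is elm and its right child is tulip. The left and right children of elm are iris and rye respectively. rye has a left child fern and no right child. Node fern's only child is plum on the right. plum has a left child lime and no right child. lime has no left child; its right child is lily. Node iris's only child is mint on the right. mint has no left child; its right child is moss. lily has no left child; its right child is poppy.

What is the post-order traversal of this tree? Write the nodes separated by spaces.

daisy moss mint iris poppy lily lime plum fern rye elm tulip yew pear

Post-order visits the left subtree, then the right subtree, then the node.
At pear: go left to daisy.
  daisy is a leaf — visit daisy.
At pear: go right to yew.
  At yew: go left to elm.
    At elm: go left to iris.
      At iris: no left child.
      At iris: go right to mint.
        At mint: no left child.
        At mint: go right to moss.
          moss is a leaf — visit moss.
        Visit mint.
      Visit iris.
    At elm: go right to rye.
      At rye: go left to fern.
        At fern: no left child.
        At fern: go right to plum.
          At plum: go left to lime.
            At lime: no left child.
            At lime: go right to lily.
              At lily: no left child.
              At lily: go right to poppy.
                poppy is a leaf — visit poppy.
              Visit lily.
            Visit lime.
          At plum: no right child.
          Visit plum.
        Visit fern.
      At rye: no right child.
      Visit rye.
    Visit elm.
  At yew: go right to tulip.
    tulip is a leaf — visit tulip.
  Visit yew.
Visit pear.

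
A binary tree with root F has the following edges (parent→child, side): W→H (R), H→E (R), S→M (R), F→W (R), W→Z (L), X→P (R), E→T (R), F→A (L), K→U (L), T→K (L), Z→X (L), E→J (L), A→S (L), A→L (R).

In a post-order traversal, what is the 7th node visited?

Z

Post-order visits the left subtree, then the right subtree, then the node.
At F: go left to A.
  At A: go left to S.
    At S: no left child.
    At S: go right to M.
      M is a leaf — visit M.
    Visit S.
  At A: go right to L.
    L is a leaf — visit L.
  Visit A.
At F: go right to W.
  At W: go left to Z.
    At Z: go left to X.
      At X: no left child.
      At X: go right to P.
        P is a leaf — visit P.
      Visit X.
    At Z: no right child.
    Visit Z.
  At W: go right to H.
    At H: no left child.
    At H: go right to E.
      At E: go left to J.
        J is a leaf — visit J.
      At E: go right to T.
        At T: go left to K.
          At K: go left to U.
            U is a leaf — visit U.
          At K: no right child.
          Visit K.
        At T: no right child.
        Visit T.
      Visit E.
    Visit H.
  Visit W.
Visit F.
Full post-order sequence: M, S, L, A, P, X, Z, J, U, K, T, E, H, W, F.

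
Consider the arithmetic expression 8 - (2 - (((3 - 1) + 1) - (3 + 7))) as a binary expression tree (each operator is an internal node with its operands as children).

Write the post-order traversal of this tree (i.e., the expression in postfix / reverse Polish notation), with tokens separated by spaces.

8 2 3 1 - 1 + 3 7 + - - -

Post-order on an expression tree gives postfix notation: for each operator, emit left operand, right operand, then the operator.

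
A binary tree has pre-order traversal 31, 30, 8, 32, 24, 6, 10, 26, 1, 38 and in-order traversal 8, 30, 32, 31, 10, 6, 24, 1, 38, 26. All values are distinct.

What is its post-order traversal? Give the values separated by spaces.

8 32 30 10 6 38 1 26 24 31

The first element of pre-order is the root; it splits in-order into left and right subtrees.
Root 31: left subtree has 3 nodes {8, 30, 32}, right has 6 {10, 6, 24, 1, 38, 26}.
  Root 30: left subtree has 1 node {8}, right has 1 {32}.
  Root 24: left subtree has 2 nodes {10, 6}, right has 3 {1, 38, 26}.
    Root 6: left subtree has 1 node {10}, right has 0 { }.
    Root 26: left subtree has 2 nodes {1, 38}, right has 0 { }.
      Root 1: left subtree has 0 nodes { }, right has 1 {38}.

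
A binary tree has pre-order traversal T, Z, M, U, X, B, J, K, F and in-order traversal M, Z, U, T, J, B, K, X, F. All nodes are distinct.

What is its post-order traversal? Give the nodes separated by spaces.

M U Z J K B F X T

The first element of pre-order is the root; it splits in-order into left and right subtrees.
Root T: left subtree has 3 nodes {M, Z, U}, right has 5 {J, B, K, X, F}.
  Root Z: left subtree has 1 node {M}, right has 1 {U}.
  Root X: left subtree has 3 nodes {J, B, K}, right has 1 {F}.
    Root B: left subtree has 1 node {J}, right has 1 {K}.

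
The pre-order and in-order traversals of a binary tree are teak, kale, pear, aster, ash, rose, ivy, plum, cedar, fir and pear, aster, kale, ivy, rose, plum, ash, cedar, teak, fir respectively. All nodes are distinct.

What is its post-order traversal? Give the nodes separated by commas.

The first element of pre-order is the root; it splits in-order into left and right subtrees.
Root teak: left subtree has 8 nodes {pear, aster, kale, ivy, rose, plum, ash, cedar}, right has 1 {fir}.
  Root kale: left subtree has 2 nodes {pear, aster}, right has 5 {ivy, rose, plum, ash, cedar}.
    Root pear: left subtree has 0 nodes { }, right has 1 {aster}.
    Root ash: left subtree has 3 nodes {ivy, rose, plum}, right has 1 {cedar}.
      Root rose: left subtree has 1 node {ivy}, right has 1 {plum}.

aster, pear, ivy, plum, rose, cedar, ash, kale, fir, teak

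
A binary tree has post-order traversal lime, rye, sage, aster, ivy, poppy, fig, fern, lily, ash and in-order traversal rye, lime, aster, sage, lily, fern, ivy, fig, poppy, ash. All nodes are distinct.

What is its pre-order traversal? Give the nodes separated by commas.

ash, lily, aster, rye, lime, sage, fern, fig, ivy, poppy

The last element of post-order is the root; it splits in-order into left and right subtrees.
Root ash: left subtree has 9 nodes {rye, lime, aster, sage, lily, fern, ivy, fig, poppy}, right has 0 { }.
  Root lily: left subtree has 4 nodes {rye, lime, aster, sage}, right has 4 {fern, ivy, fig, poppy}.
    Root aster: left subtree has 2 nodes {rye, lime}, right has 1 {sage}.
      Root rye: left subtree has 0 nodes { }, right has 1 {lime}.
    Root fern: left subtree has 0 nodes { }, right has 3 {ivy, fig, poppy}.
      Root fig: left subtree has 1 node {ivy}, right has 1 {poppy}.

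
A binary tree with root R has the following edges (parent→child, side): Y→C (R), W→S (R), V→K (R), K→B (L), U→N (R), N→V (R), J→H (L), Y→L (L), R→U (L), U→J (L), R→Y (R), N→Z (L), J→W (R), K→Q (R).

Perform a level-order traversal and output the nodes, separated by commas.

Level-order visits nodes level by level from the root, left to right within each level.
Level 0: R
Level 1: U, Y
Level 2: J, N, L, C
Level 3: H, W, Z, V
Level 4: S, K
Level 5: B, Q

R, U, Y, J, N, L, C, H, W, Z, V, S, K, B, Q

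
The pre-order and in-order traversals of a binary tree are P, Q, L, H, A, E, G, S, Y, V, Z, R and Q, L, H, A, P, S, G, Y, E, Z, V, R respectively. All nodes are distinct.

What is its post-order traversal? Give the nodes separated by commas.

The first element of pre-order is the root; it splits in-order into left and right subtrees.
Root P: left subtree has 4 nodes {Q, L, H, A}, right has 7 {S, G, Y, E, Z, V, R}.
  Root Q: left subtree has 0 nodes { }, right has 3 {L, H, A}.
    Root L: left subtree has 0 nodes { }, right has 2 {H, A}.
      Root H: left subtree has 0 nodes { }, right has 1 {A}.
  Root E: left subtree has 3 nodes {S, G, Y}, right has 3 {Z, V, R}.
    Root G: left subtree has 1 node {S}, right has 1 {Y}.
    Root V: left subtree has 1 node {Z}, right has 1 {R}.

A, H, L, Q, S, Y, G, Z, R, V, E, P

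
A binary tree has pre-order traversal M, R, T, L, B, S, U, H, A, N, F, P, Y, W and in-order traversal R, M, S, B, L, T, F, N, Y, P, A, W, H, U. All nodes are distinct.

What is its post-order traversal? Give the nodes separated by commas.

R, S, B, L, F, Y, P, N, W, A, H, U, T, M

The first element of pre-order is the root; it splits in-order into left and right subtrees.
Root M: left subtree has 1 node {R}, right has 12 {S, B, L, T, F, N, Y, P, A, W, H, U}.
  Root T: left subtree has 3 nodes {S, B, L}, right has 8 {F, N, Y, P, A, W, H, U}.
    Root L: left subtree has 2 nodes {S, B}, right has 0 { }.
      Root B: left subtree has 1 node {S}, right has 0 { }.
    Root U: left subtree has 7 nodes {F, N, Y, P, A, W, H}, right has 0 { }.
      Root H: left subtree has 6 nodes {F, N, Y, P, A, W}, right has 0 { }.
        Root A: left subtree has 4 nodes {F, N, Y, P}, right has 1 {W}.
          Root N: left subtree has 1 node {F}, right has 2 {Y, P}.
            Root P: left subtree has 1 node {Y}, right has 0 { }.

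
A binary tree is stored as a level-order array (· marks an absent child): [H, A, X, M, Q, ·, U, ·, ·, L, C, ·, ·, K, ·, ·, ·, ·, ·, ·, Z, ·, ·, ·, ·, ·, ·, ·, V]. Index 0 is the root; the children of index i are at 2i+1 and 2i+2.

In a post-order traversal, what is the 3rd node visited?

Post-order visits the left subtree, then the right subtree, then the node.
At H: go left to A.
  At A: go left to M.
    M is a leaf — visit M.
  At A: go right to Q.
    At Q: go left to L.
      At L: no left child.
      At L: go right to Z.
        Z is a leaf — visit Z.
      Visit L.
    At Q: go right to C.
      C is a leaf — visit C.
    Visit Q.
  Visit A.
At H: go right to X.
  At X: no left child.
  At X: go right to U.
    At U: go left to K.
      At K: no left child.
      At K: go right to V.
        V is a leaf — visit V.
      Visit K.
    At U: no right child.
    Visit U.
  Visit X.
Visit H.
Full post-order sequence: M, Z, L, C, Q, A, V, K, U, X, H.

L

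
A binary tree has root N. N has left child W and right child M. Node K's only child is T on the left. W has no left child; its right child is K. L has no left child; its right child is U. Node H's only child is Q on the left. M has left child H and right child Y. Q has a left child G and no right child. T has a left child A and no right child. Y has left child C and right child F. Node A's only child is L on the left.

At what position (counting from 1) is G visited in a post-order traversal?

Post-order visits the left subtree, then the right subtree, then the node.
At N: go left to W.
  At W: no left child.
  At W: go right to K.
    At K: go left to T.
      At T: go left to A.
        At A: go left to L.
          At L: no left child.
          At L: go right to U.
            U is a leaf — visit U.
          Visit L.
        At A: no right child.
        Visit A.
      At T: no right child.
      Visit T.
    At K: no right child.
    Visit K.
  Visit W.
At N: go right to M.
  At M: go left to H.
    At H: go left to Q.
      At Q: go left to G.
        G is a leaf — visit G.
      At Q: no right child.
      Visit Q.
    At H: no right child.
    Visit H.
  At M: go right to Y.
    At Y: go left to C.
      C is a leaf — visit C.
    At Y: go right to F.
      F is a leaf — visit F.
    Visit Y.
  Visit M.
Visit N.
Full post-order sequence: U, L, A, T, K, W, G, Q, H, C, F, Y, M, N.

7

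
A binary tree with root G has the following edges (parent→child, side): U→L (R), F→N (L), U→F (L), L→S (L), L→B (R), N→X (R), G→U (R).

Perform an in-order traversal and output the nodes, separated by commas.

In-order visits the left subtree, then the node, then the right subtree.
At G: no left child.
Visit G.
At G: go right to U.
  At U: go left to F.
    At F: go left to N.
      At N: no left child.
      Visit N.
      At N: go right to X.
        X is a leaf — visit X.
    Visit F.
    At F: no right child.
  Visit U.
  At U: go right to L.
    At L: go left to S.
      S is a leaf — visit S.
    Visit L.
    At L: go right to B.
      B is a leaf — visit B.

G, N, X, F, U, S, L, B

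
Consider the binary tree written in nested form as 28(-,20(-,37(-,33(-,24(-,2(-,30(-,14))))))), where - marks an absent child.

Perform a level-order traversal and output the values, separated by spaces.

28 20 37 33 24 2 30 14

Level-order visits nodes level by level from the root, left to right within each level.
Level 0: 28
Level 1: 20
Level 2: 37
Level 3: 33
Level 4: 24
Level 5: 2
Level 6: 30
Level 7: 14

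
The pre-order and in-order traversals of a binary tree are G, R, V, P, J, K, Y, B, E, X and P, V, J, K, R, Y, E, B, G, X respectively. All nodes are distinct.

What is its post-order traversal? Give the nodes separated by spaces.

The first element of pre-order is the root; it splits in-order into left and right subtrees.
Root G: left subtree has 8 nodes {P, V, J, K, R, Y, E, B}, right has 1 {X}.
  Root R: left subtree has 4 nodes {P, V, J, K}, right has 3 {Y, E, B}.
    Root V: left subtree has 1 node {P}, right has 2 {J, K}.
      Root J: left subtree has 0 nodes { }, right has 1 {K}.
    Root Y: left subtree has 0 nodes { }, right has 2 {E, B}.
      Root B: left subtree has 1 node {E}, right has 0 { }.

P K J V E B Y R X G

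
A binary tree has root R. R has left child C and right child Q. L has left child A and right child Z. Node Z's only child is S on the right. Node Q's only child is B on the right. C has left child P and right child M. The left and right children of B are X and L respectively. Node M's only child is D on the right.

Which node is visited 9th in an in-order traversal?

In-order visits the left subtree, then the node, then the right subtree.
At R: go left to C.
  At C: go left to P.
    P is a leaf — visit P.
  Visit C.
  At C: go right to M.
    At M: no left child.
    Visit M.
    At M: go right to D.
      D is a leaf — visit D.
Visit R.
At R: go right to Q.
  At Q: no left child.
  Visit Q.
  At Q: go right to B.
    At B: go left to X.
      X is a leaf — visit X.
    Visit B.
    At B: go right to L.
      At L: go left to A.
        A is a leaf — visit A.
      Visit L.
      At L: go right to Z.
        At Z: no left child.
        Visit Z.
        At Z: go right to S.
          S is a leaf — visit S.
Full in-order sequence: P, C, M, D, R, Q, X, B, A, L, Z, S.

A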